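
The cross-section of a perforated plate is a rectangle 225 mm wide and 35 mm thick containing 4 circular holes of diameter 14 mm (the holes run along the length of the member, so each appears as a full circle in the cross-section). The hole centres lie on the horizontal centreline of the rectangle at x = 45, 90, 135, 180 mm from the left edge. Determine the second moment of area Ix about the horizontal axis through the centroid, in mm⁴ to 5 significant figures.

Ix ≈ 7.9636 × 10⁵ mm⁴

Treat the section as a set of non-overlapping primitives; coordinates are from the bounding-box lower-left.
Plate: 225 × 35, A = 7 875 mm², y = 17.5 mm, Ī = 803906.3 mm⁴.
Hole 1 (subtracted): ⌀14, A = 153.938 mm², y = 17.5 mm, Ī = 1885.741 mm⁴.
Hole 2 (subtracted): ⌀14, A = 153.938 mm², y = 17.5 mm, Ī = 1885.741 mm⁴.
Hole 3 (subtracted): ⌀14, A = 153.938 mm², y = 17.5 mm, Ī = 1885.741 mm⁴.
Hole 4 (subtracted): ⌀14, A = 153.938 mm², y = 17.5 mm, Ī = 1885.741 mm⁴.
By symmetry the centroid is at mid-height, ȳ = 17.5 mm.
All pieces are centred on the horizontal axis through the centroid, so I = ΣĪ (holes subtracted) = 796363.3 mm⁴.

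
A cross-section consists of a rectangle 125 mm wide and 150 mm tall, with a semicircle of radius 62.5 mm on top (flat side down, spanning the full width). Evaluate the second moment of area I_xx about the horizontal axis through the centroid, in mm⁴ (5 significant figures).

Decompose the section into non-overlapping parts with the origin at the bottom-left of its bounding rectangle.
Rectangular body: 125 × 150, A = 18 750 mm², y = 75 mm, Ī = 35 156 250 mm⁴.
Semicircular cap: semicircle r = 62.5, A = 6135.923 mm², y = 176.5258 mm, Ī = 1 674 758 mm⁴.
Centroid: ȳ = ΣA·y / ΣA = 100.0324 mm.
Transfer each piece to the horizontal axis through the centroid using Ī + A·d² with d = y − 100.0324:
  rectangular body: d = -25.03241 mm → contributes +46 905 405 mm⁴
  semicircular cap: d = 76.49341 mm → contributes +37 577 531 mm⁴
Total I = 84 482 936 mm⁴.

I_xx ≈ 8.4483 × 10⁷ mm⁴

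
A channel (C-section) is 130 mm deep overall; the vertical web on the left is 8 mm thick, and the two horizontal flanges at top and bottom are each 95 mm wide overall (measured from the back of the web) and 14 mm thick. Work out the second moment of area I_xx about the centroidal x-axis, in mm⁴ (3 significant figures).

Split into non-overlapping primitives; take the origin at the lower-left of the bounding box.
Web: 8 × 130, A = 1 040 mm², y = 65 mm, Ī = 1 464 667 mm⁴.
Top flange (beyond web): 87 × 14, A = 1 218 mm², y = 123 mm, Ī = 19 894 mm⁴.
Bottom flange (beyond web): 87 × 14, A = 1 218 mm², y = 7 mm, Ī = 19 894 mm⁴.
By symmetry the centroid is at mid-height, ȳ = 65 mm.
Transfer each piece to the centroidal x-axis using Ī + A·d² with d = y − 65:
  web: d = 0 mm → contributes +1 464 667 mm⁴
  top flange (beyond web): d = 58 mm → contributes +4 117 246 mm⁴
  bottom flange (beyond web): d = -58 mm → contributes +4 117 246 mm⁴
Total I = 9 699 159 mm⁴.

I_xx ≈ 9.70 × 10⁶ mm⁴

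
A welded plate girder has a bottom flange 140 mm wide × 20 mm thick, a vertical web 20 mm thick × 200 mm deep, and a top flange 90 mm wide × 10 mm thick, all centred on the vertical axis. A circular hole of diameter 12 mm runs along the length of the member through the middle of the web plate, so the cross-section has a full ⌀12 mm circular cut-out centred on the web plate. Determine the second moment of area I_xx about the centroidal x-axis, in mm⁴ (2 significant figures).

Treat the section as a set of non-overlapping primitives; coordinates are from the bounding-box lower-left.
Bottom plate: 140 × 20, A = 2 800 mm², y = 10 mm, Ī = 93 333 mm⁴.
Web plate: 20 × 200, A = 4 000 mm², y = 120 mm, Ī = 13 333 333 mm⁴.
Top plate: 90 × 10, A = 900 mm², y = 225 mm, Ī = 7 500 mm⁴.
Hole (subtracted): ⌀12, A = 113.1 mm², y = 120 mm, Ī = 1 018 mm⁴.
Centroid: ȳ = ΣA·y / ΣA = 91.86 mm.
Transfer each piece to the centroidal x-axis using Ī + A·d² with d = y − 91.86:
  bottom plate: d = -81.86 mm → contributes +18 856 025 mm⁴
  web plate: d = 28.14 mm → contributes +16 500 907 mm⁴
  top plate: d = 133.1 mm → contributes +15 961 278 mm⁴
  hole: d = 28.14 mm → contributes −90 579 mm⁴
Total I = 51 227 630 mm⁴.

I_xx ≈ 5.1 × 10⁷ mm⁴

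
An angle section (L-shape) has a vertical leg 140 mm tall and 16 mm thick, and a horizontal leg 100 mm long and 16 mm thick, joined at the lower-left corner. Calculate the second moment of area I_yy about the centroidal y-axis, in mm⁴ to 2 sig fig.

Decompose the section into non-overlapping parts with the origin at the bottom-left of its bounding rectangle.
Vertical leg: 16 × 140, A = 2 240 mm², x = 8 mm, Ī = 47 787 mm⁴.
Horizontal leg (remainder): 84 × 16, A = 1 344 mm², x = 58 mm, Ī = 790 272 mm⁴.
Centroid: x̄ = ΣA·x / ΣA = 26.75 mm.
Transfer each piece to the centroidal y-axis using Ī + A·d² with d = x − 26.75:
  vertical leg: d = -18.75 mm → contributes +835 287 mm⁴
  horizontal leg (remainder): d = 31.25 mm → contributes +2 102 772 mm⁴
Total I = 2 938 059 mm⁴.

I_yy ≈ 2.9 × 10⁶ mm⁴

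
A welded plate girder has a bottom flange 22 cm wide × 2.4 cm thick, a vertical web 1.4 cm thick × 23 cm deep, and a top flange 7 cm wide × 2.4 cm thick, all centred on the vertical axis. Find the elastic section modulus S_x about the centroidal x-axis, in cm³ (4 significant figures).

Split into non-overlapping primitives; take the origin at the lower-left of the bounding box.
Bottom plate: 22 × 2.4, A = 52.8 cm², y = 1.2 cm, Ī = 25.344 cm⁴.
Web plate: 1.4 × 23, A = 32.2 cm², y = 13.9 cm, Ī = 1419.48 cm⁴.
Top plate: 7 × 2.4, A = 16.8 cm², y = 26.6 cm, Ī = 8.064 cm⁴.
Centroid: ȳ = ΣA·y / ΣA = 9.40884 cm.
Transfer each piece to the centroidal x-axis using Ī + A·d² with d = y − 9.40884:
  bottom plate: d = -8.20884 cm → contributes +3583.28 cm⁴
  web plate: d = 4.49116 cm → contributes +2068.97 cm⁴
  top plate: d = 17.1912 cm → contributes +4973.07 cm⁴
Total I = 10625.3 cm⁴.
Extreme fibre distance c = 18.3912 cm; S = I/c = 577.74 cm³.

S_x ≈ 577.7 cm³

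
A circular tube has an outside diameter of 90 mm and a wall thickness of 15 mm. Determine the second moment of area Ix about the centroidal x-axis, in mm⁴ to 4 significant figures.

Ix ≈ 2.584 × 10⁶ mm⁴

Decompose the section into non-overlapping parts with the origin at the bottom-left of its bounding rectangle.
Outer circle: ⌀90, A = 6361.73 mm², y = 45 mm, Ī = 3 220 623 mm⁴.
Bore (subtracted): ⌀60, A = 2827.43 mm², y = 45 mm, Ī = 636 173 mm⁴.
By symmetry the centroid is at mid-height, ȳ = 45 mm.
All pieces are centred on the centroidal x-axis, so I = ΣĪ (holes subtracted) = 2 584 451 mm⁴.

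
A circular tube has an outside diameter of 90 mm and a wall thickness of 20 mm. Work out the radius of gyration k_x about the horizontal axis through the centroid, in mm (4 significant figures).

Decompose the section into non-overlapping parts with the origin at the bottom-left of its bounding rectangle.
Outer circle: ⌀90, A = 6361.73 mm², y = 45 mm, Ī = 3 220 623 mm⁴.
Bore (subtracted): ⌀50, A = 1963.5 mm², y = 45 mm, Ī = 306 796 mm⁴.
By symmetry the centroid is at mid-height, ȳ = 45 mm.
All pieces are centred on the horizontal axis through the centroid, so I = ΣĪ (holes subtracted) = 2 913 827 mm⁴.
Radius of gyration: k = √(I/A) = √(2 913 827 / 4398.23) = 25.7391 mm.

k_x ≈ 25.74 mm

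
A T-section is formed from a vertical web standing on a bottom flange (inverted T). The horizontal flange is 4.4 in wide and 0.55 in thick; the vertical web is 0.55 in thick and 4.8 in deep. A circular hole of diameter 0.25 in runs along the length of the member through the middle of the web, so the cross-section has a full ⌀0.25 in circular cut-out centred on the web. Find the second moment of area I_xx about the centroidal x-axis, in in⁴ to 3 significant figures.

I_xx ≈ 14.1 in⁴

Break the section into simple shapes (no overlaps), measuring from the bottom-left corner of the bounding box.
Flange: 4.4 × 0.55, A = 2.42 in², y = 0.275 in, Ī = 0.061004 in⁴.
Web: 0.55 × 4.8, A = 2.64 in², y = 2.95 in, Ī = 5.0688 in⁴.
Hole (subtracted): ⌀0.25, A = 0.049087 in², y = 2.95 in, Ī = 0.00019175 in⁴.
Centroid: ȳ = ΣA·y / ΣA = 1.6581 in.
Transfer each piece to the centroidal x-axis using Ī + A·d² with d = y − 1.6581:
  flange: d = -1.3831 in → contributes +4.6905 in⁴
  web: d = 1.2919 in → contributes +9.4748 in⁴
  hole: d = 1.2919 in → contributes −0.082116 in⁴
Total I = 14.083 in⁴.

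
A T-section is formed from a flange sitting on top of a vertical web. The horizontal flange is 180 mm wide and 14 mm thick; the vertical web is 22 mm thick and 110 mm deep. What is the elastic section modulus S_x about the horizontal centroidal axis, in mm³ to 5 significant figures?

Break the section into simple shapes (no overlaps), measuring from the bottom-left corner of the bounding box.
Flange: 180 × 14, A = 2 520 mm², y = 117 mm, Ī = 41 160 mm⁴.
Web: 22 × 110, A = 2 420 mm², y = 55 mm, Ī = 2 440 167 mm⁴.
Centroid: ȳ = ΣA·y / ΣA = 86.62753 mm.
Transfer each piece to the horizontal centroidal axis using Ī + A·d² with d = y − 86.62753:
  flange: d = 30.37247 mm → contributes +2 365 827 mm⁴
  web: d = -31.62753 mm → contributes +4 860 894 mm⁴
Total I = 7 226 721 mm⁴.
Extreme fibre distance c = 86.62753 mm; S = I/c = 83422.92 mm³.

S_x ≈ 8.3423 × 10⁴ mm³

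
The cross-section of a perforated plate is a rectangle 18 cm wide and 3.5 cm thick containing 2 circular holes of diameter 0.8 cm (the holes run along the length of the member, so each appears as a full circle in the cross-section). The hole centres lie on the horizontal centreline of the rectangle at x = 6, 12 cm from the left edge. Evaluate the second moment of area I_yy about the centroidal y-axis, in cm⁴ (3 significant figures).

Split into non-overlapping primitives; take the origin at the lower-left of the bounding box.
Plate: 18 × 3.5, A = 63 cm², x = 9 cm, Ī = 1 701 cm⁴.
Hole 1 (subtracted): ⌀0.8, A = 0.50265 cm², x = 6 cm, Ī = 0.020106 cm⁴.
Hole 2 (subtracted): ⌀0.8, A = 0.50265 cm², x = 12 cm, Ī = 0.020106 cm⁴.
By symmetry the centroid is at mid-width, x̄ = 9 cm.
Transfer each piece to the centroidal y-axis using Ī + A·d² with d = x − 9:
  plate: d = 0 cm → contributes +1 701 cm⁴
  hole 1: d = -3 cm → contributes −4.544 cm⁴
  hole 2: d = 3 cm → contributes −4.544 cm⁴
Total I = 1691.9 cm⁴.

I_yy ≈ 1690 cm⁴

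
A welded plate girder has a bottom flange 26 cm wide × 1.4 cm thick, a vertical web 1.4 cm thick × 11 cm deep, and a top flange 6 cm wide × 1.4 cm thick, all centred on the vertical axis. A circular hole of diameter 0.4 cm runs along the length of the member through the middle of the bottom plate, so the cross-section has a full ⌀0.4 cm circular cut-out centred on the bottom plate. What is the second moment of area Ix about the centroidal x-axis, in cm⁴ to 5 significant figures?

Split into non-overlapping primitives; take the origin at the lower-left of the bounding box.
Bottom plate: 26 × 1.4, A = 36.4 cm², y = 0.7 cm, Ī = 5.945333 cm⁴.
Web plate: 1.4 × 11, A = 15.4 cm², y = 6.9 cm, Ī = 155.2833 cm⁴.
Top plate: 6 × 1.4, A = 8.4 cm², y = 13.1 cm, Ī = 1.372 cm⁴.
Hole (subtracted): ⌀0.4, A = 0.1256637 cm², y = 0.7 cm, Ī = 0.001256637 cm⁴.
Centroid: ȳ = ΣA·y / ΣA = 4.023216 cm.
Transfer each piece to the centroidal x-axis using Ī + A·d² with d = y − 4.023216:
  bottom plate: d = -3.323216 cm → contributes +407.9384 cm⁴
  web plate: d = 2.876784 cm → contributes +282.732 cm⁴
  top plate: d = 9.076784 cm → contributes +693.4313 cm⁴
  hole: d = -3.323216 cm → contributes −1.389057 cm⁴
Total I = 1382.713 cm⁴.

Ix ≈ 1382.7 cm⁴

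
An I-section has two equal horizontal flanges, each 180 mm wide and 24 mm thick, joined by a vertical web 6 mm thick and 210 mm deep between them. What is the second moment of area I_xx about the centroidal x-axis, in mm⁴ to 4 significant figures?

Break the section into simple shapes (no overlaps), measuring from the bottom-left corner of the bounding box.
Bottom flange: 180 × 24, A = 4 320 mm², y = 12 mm, Ī = 207 360 mm⁴.
Web: 6 × 210, A = 1 260 mm², y = 129 mm, Ī = 4 630 500 mm⁴.
Top flange: 180 × 24, A = 4 320 mm², y = 246 mm, Ī = 207 360 mm⁴.
By symmetry the centroid is at mid-height, ȳ = 129 mm.
Transfer each piece to the centroidal x-axis using Ī + A·d² with d = y − 129:
  bottom flange: d = -117 mm → contributes +59 343 840 mm⁴
  web: d = 0 mm → contributes +4 630 500 mm⁴
  top flange: d = 117 mm → contributes +59 343 840 mm⁴
Total I = 123 318 180 mm⁴.

I_xx ≈ 1.233 × 10⁸ mm⁴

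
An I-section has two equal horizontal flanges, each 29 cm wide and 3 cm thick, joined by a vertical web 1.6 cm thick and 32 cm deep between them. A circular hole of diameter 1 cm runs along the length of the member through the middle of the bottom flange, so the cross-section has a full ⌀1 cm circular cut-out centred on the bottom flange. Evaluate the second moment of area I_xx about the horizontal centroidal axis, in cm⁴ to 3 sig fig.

I_xx ≈ 5.75 × 10⁴ cm⁴

Break the section into simple shapes (no overlaps), measuring from the bottom-left corner of the bounding box.
Bottom flange: 29 × 3, A = 87 cm², y = 1.5 cm, Ī = 65.25 cm⁴.
Web: 1.6 × 32, A = 51.2 cm², y = 19 cm, Ī = 4369.1 cm⁴.
Top flange: 29 × 3, A = 87 cm², y = 36.5 cm, Ī = 65.25 cm⁴.
Hole (subtracted): ⌀1, A = 0.7854 cm², y = 1.5 cm, Ī = 0.049087 cm⁴.
Centroid: ȳ = ΣA·y / ΣA = 19.061 cm.
Transfer each piece to the horizontal centroidal axis using Ī + A·d² with d = y − 19.061:
  bottom flange: d = -17.561 cm → contributes +26 896 cm⁴
  web: d = -0.061246 cm → contributes +4369.3 cm⁴
  top flange: d = 17.439 cm → contributes +26 523 cm⁴
  hole: d = -17.561 cm → contributes −242.26 cm⁴
Total I = 57 546 cm⁴.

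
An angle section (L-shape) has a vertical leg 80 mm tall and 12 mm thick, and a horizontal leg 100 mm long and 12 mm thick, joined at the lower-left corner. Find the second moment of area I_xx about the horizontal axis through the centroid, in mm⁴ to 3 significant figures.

I_xx ≈ 1.11 × 10⁶ mm⁴

Break the section into simple shapes (no overlaps), measuring from the bottom-left corner of the bounding box.
Vertical leg: 12 × 80, A = 960 mm², y = 40 mm, Ī = 512 000 mm⁴.
Horizontal leg (remainder): 88 × 12, A = 1 056 mm², y = 6 mm, Ī = 12 672 mm⁴.
Centroid: ȳ = ΣA·y / ΣA = 22.19 mm.
Transfer each piece to the horizontal axis through the centroid using Ī + A·d² with d = y − 22.19:
  vertical leg: d = 17.81 mm → contributes +816 492 mm⁴
  horizontal leg (remainder): d = -16.19 mm → contributes +289 483 mm⁴
Total I = 1 105 975 mm⁴.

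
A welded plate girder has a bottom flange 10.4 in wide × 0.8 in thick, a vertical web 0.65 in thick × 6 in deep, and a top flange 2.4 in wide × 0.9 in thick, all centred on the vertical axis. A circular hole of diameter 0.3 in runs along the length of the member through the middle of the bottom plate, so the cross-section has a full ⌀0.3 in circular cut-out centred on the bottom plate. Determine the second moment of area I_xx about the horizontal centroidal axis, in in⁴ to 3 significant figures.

Treat the section as a set of non-overlapping primitives; coordinates are from the bounding-box lower-left.
Bottom plate: 10.4 × 0.8, A = 8.32 in², y = 0.4 in, Ī = 0.44373 in⁴.
Web plate: 0.65 × 6, A = 3.9 in², y = 3.8 in, Ī = 11.7 in⁴.
Top plate: 2.4 × 0.9, A = 2.16 in², y = 7.25 in, Ī = 0.1458 in⁴.
Hole (subtracted): ⌀0.3, A = 0.070686 in², y = 0.4 in, Ī = 0.00039761 in⁴.
Centroid: ȳ = ΣA·y / ΣA = 2.3607 in.
Transfer each piece to the horizontal centroidal axis using Ī + A·d² with d = y − 2.3607:
  bottom plate: d = -1.9607 in → contributes +32.428 in⁴
  web plate: d = 1.4393 in → contributes +19.779 in⁴
  top plate: d = 4.8893 in → contributes +51.782 in⁴
  hole: d = -1.9607 in → contributes −0.27213 in⁴
Total I = 103.72 in⁴.

I_xx ≈ 104 in⁴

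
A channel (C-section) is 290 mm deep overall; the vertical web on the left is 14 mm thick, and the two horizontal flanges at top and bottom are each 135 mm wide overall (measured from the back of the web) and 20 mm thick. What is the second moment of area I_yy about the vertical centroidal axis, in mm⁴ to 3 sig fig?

Treat the section as a set of non-overlapping primitives; coordinates are from the bounding-box lower-left.
Web: 14 × 290, A = 4 060 mm², x = 7 mm, Ī = 66 313 mm⁴.
Top flange (beyond web): 121 × 20, A = 2 420 mm², x = 74.5 mm, Ī = 2 952 602 mm⁴.
Bottom flange (beyond web): 121 × 20, A = 2 420 mm², x = 74.5 mm, Ī = 2 952 602 mm⁴.
Centroid: x̄ = ΣA·x / ΣA = 43.708 mm.
Transfer each piece to the vertical centroidal axis using Ī + A·d² with d = x − 43.708:
  web: d = -36.708 mm → contributes +5 537 031 mm⁴
  top flange (beyond web): d = 30.792 mm → contributes +5 247 138 mm⁴
  bottom flange (beyond web): d = 30.792 mm → contributes +5 247 138 mm⁴
Total I = 16 031 307 mm⁴.

I_yy ≈ 1.60 × 10⁷ mm⁴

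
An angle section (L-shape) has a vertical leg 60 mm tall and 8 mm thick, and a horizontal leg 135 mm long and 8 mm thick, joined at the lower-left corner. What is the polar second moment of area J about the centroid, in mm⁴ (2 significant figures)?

Split into non-overlapping primitives; take the origin at the lower-left of the bounding box.
Vertical leg: 8 × 60, A = 480 mm², y = 30 mm, Ī = 144 000 mm⁴.
Horizontal leg (remainder): 127 × 8, A = 1 016 mm², y = 4 mm, Ī = 5 419 mm⁴.
Centroid: ȳ = ΣA·y / ΣA = 12.34 mm.
Transfer each piece to the centroidal x-axis using Ī + A·d² with d = y − 12.34:
  vertical leg: d = 17.66 mm → contributes +293 662 mm⁴
  horizontal leg (remainder): d = -8.342 mm → contributes +76 125 mm⁴
Total I = 369 787 mm⁴.
For the y-axis: x̄ = 49.84 mm.
Repeating about the centroidal y-axis gives I_y = 2 853 437 mm⁴.
Polar second moment: J = I_x + I_y = 3 223 225 mm⁴.

J ≈ 3.2 × 10⁶ mm⁴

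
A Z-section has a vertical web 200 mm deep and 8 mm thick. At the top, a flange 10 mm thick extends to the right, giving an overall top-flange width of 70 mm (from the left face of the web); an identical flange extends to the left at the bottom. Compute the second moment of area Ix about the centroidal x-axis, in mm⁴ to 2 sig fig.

Split into non-overlapping primitives; take the origin at the lower-left of the bounding box.
Web: 8 × 200, A = 1 600 mm², y = 100 mm, Ī = 5 333 333 mm⁴.
Top flange (beyond web): 62 × 10, A = 620 mm², y = 195 mm, Ī = 5 167 mm⁴.
Bottom flange (beyond web): 62 × 10, A = 620 mm², y = 5 mm, Ī = 5 167 mm⁴.
Centroid: ȳ = ΣA·y / ΣA = 100 mm.
Transfer each piece to the centroidal x-axis using Ī + A·d² with d = y − 100:
  web: d = 0 mm → contributes +5 333 333 mm⁴
  top flange (beyond web): d = 95 mm → contributes +5 600 667 mm⁴
  bottom flange (beyond web): d = -95 mm → contributes +5 600 667 mm⁴
Total I = 16 534 667 mm⁴.

Ix ≈ 1.7 × 10⁷ mm⁴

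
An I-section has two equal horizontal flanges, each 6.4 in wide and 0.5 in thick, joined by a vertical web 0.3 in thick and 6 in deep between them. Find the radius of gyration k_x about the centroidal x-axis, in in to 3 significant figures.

k_x ≈ 2.99 in

Decompose the section into non-overlapping parts with the origin at the bottom-left of its bounding rectangle.
Bottom flange: 6.4 × 0.5, A = 3.2 in², y = 0.25 in, Ī = 0.066667 in⁴.
Web: 0.3 × 6, A = 1.8 in², y = 3.5 in, Ī = 5.4 in⁴.
Top flange: 6.4 × 0.5, A = 3.2 in², y = 6.75 in, Ī = 0.066667 in⁴.
By symmetry the centroid is at mid-height, ȳ = 3.5 in.
Transfer each piece to the centroidal x-axis using Ī + A·d² with d = y − 3.5:
  bottom flange: d = -3.25 in → contributes +33.867 in⁴
  web: d = 0 in → contributes +5.4 in⁴
  top flange: d = 3.25 in → contributes +33.867 in⁴
Total I = 73.133 in⁴.
Radius of gyration: k = √(I/A) = √(73.133 / 8.2) = 2.9864 in.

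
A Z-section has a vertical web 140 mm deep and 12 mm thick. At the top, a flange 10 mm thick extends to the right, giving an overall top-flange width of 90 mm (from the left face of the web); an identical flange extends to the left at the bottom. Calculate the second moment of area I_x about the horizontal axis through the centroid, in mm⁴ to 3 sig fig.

Treat the section as a set of non-overlapping primitives; coordinates are from the bounding-box lower-left.
Web: 12 × 140, A = 1 680 mm², y = 70 mm, Ī = 2 744 000 mm⁴.
Top flange (beyond web): 78 × 10, A = 780 mm², y = 135 mm, Ī = 6 500 mm⁴.
Bottom flange (beyond web): 78 × 10, A = 780 mm², y = 5 mm, Ī = 6 500 mm⁴.
Centroid: ȳ = ΣA·y / ΣA = 70 mm.
Transfer each piece to the horizontal axis through the centroid using Ī + A·d² with d = y − 70:
  web: d = 0 mm → contributes +2 744 000 mm⁴
  top flange (beyond web): d = 65 mm → contributes +3 302 000 mm⁴
  bottom flange (beyond web): d = -65 mm → contributes +3 302 000 mm⁴
Total I = 9 348 000 mm⁴.

I_x ≈ 9.35 × 10⁶ mm⁴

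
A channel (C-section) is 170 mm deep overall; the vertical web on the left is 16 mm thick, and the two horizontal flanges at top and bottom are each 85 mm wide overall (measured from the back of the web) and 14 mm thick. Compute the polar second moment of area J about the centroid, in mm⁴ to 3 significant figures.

J ≈ 2.12 × 10⁷ mm⁴

Decompose the section into non-overlapping parts with the origin at the bottom-left of its bounding rectangle.
Web: 16 × 170, A = 2 720 mm², y = 85 mm, Ī = 6 550 667 mm⁴.
Top flange (beyond web): 69 × 14, A = 966 mm², y = 163 mm, Ī = 15 778 mm⁴.
Bottom flange (beyond web): 69 × 14, A = 966 mm², y = 7 mm, Ī = 15 778 mm⁴.
By symmetry the centroid is at mid-height, ȳ = 85 mm.
Transfer each piece to the centroidal x-axis using Ī + A·d² with d = y − 85:
  web: d = 0 mm → contributes +6 550 667 mm⁴
  top flange (beyond web): d = 78 mm → contributes +5 892 922 mm⁴
  bottom flange (beyond web): d = -78 mm → contributes +5 892 922 mm⁴
Total I = 18 336 511 mm⁴.
For the y-axis: x̄ = 25.65 mm.
Repeating about the centroidal y-axis gives I_y = 2 864 942 mm⁴.
Polar second moment: J = I_x + I_y = 21 201 453 mm⁴.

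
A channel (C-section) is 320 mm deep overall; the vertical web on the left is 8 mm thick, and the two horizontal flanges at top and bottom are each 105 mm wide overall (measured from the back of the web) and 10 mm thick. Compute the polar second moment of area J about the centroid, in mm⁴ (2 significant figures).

J ≈ 7.3 × 10⁷ mm⁴

Split into non-overlapping primitives; take the origin at the lower-left of the bounding box.
Web: 8 × 320, A = 2 560 mm², y = 160 mm, Ī = 21 845 333 mm⁴.
Top flange (beyond web): 97 × 10, A = 970 mm², y = 315 mm, Ī = 8 083 mm⁴.
Bottom flange (beyond web): 97 × 10, A = 970 mm², y = 5 mm, Ī = 8 083 mm⁴.
By symmetry the centroid is at mid-height, ȳ = 160 mm.
Transfer each piece to the centroidal x-axis using Ī + A·d² with d = y − 160:
  web: d = 0 mm → contributes +21 845 333 mm⁴
  top flange (beyond web): d = 155 mm → contributes +23 312 333 mm⁴
  bottom flange (beyond web): d = -155 mm → contributes +23 312 333 mm⁴
Total I = 68 470 000 mm⁴.
For the y-axis: x̄ = 26.63 mm.
Repeating about the centroidal y-axis gives I_y = 4 576 695 mm⁴.
Polar second moment: J = I_x + I_y = 73 046 695 mm⁴.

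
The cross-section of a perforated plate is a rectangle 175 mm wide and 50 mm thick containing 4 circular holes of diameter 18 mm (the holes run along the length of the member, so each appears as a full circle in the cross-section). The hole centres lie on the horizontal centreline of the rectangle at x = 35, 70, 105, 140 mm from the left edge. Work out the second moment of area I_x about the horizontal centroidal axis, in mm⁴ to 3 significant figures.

Treat the section as a set of non-overlapping primitives; coordinates are from the bounding-box lower-left.
Plate: 175 × 50, A = 8 750 mm², y = 25 mm, Ī = 1 822 917 mm⁴.
Hole 1 (subtracted): ⌀18, A = 254.47 mm², y = 25 mm, Ī = 5 153 mm⁴.
Hole 2 (subtracted): ⌀18, A = 254.47 mm², y = 25 mm, Ī = 5 153 mm⁴.
Hole 3 (subtracted): ⌀18, A = 254.47 mm², y = 25 mm, Ī = 5 153 mm⁴.
Hole 4 (subtracted): ⌀18, A = 254.47 mm², y = 25 mm, Ī = 5 153 mm⁴.
By symmetry the centroid is at mid-height, ȳ = 25 mm.
All pieces are centred on the horizontal centroidal axis, so I = ΣĪ (holes subtracted) = 1 802 305 mm⁴.

I_x ≈ 1.80 × 10⁶ mm⁴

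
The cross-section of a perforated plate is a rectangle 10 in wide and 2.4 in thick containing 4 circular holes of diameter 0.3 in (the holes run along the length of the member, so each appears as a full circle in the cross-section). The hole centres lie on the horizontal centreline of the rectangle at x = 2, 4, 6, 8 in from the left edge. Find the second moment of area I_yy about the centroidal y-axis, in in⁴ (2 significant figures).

I_yy ≈ 200 in⁴

Decompose the section into non-overlapping parts with the origin at the bottom-left of its bounding rectangle.
Plate: 10 × 2.4, A = 24 in², x = 5 in, Ī = 200 in⁴.
Hole 1 (subtracted): ⌀0.3, A = 0.07069 in², x = 2 in, Ī = 0.0003976 in⁴.
Hole 2 (subtracted): ⌀0.3, A = 0.07069 in², x = 4 in, Ī = 0.0003976 in⁴.
Hole 3 (subtracted): ⌀0.3, A = 0.07069 in², x = 6 in, Ī = 0.0003976 in⁴.
Hole 4 (subtracted): ⌀0.3, A = 0.07069 in², x = 8 in, Ī = 0.0003976 in⁴.
By symmetry the centroid is at mid-width, x̄ = 5 in.
Transfer each piece to the centroidal y-axis using Ī + A·d² with d = x − 5:
  plate: d = 0 in → contributes +200 in⁴
  hole 1: d = -3 in → contributes −0.6366 in⁴
  hole 2: d = -1 in → contributes −0.07108 in⁴
  hole 3: d = 1 in → contributes −0.07108 in⁴
  hole 4: d = 3 in → contributes −0.6366 in⁴
Total I = 198.6 in⁴.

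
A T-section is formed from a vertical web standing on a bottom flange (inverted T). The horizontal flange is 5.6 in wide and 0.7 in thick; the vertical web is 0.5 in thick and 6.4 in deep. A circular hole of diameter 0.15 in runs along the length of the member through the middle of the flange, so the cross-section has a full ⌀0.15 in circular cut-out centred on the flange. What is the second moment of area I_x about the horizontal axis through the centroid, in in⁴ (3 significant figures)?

Split into non-overlapping primitives; take the origin at the lower-left of the bounding box.
Flange: 5.6 × 0.7, A = 3.92 in², y = 0.35 in, Ī = 0.16007 in⁴.
Web: 0.5 × 6.4, A = 3.2 in², y = 3.9 in, Ī = 10.923 in⁴.
Hole (subtracted): ⌀0.15, A = 0.017671 in², y = 0.35 in, Ī = 0.00002485 in⁴.
Centroid: ȳ = ΣA·y / ΣA = 1.9495 in.
Transfer each piece to the horizontal axis through the centroid using Ī + A·d² with d = y − 1.9495:
  flange: d = -1.5995 in → contributes +10.189 in⁴
  web: d = 1.9505 in → contributes +23.097 in⁴
  hole: d = -1.5995 in → contributes −0.045234 in⁴
Total I = 33.241 in⁴.

I_x ≈ 33.2 in⁴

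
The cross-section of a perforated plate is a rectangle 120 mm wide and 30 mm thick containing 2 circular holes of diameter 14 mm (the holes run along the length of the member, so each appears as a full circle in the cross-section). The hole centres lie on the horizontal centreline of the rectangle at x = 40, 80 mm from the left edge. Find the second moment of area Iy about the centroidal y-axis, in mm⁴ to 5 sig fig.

Split into non-overlapping primitives; take the origin at the lower-left of the bounding box.
Plate: 120 × 30, A = 3 600 mm², x = 60 mm, Ī = 4 320 000 mm⁴.
Hole 1 (subtracted): ⌀14, A = 153.938 mm², x = 40 mm, Ī = 1885.741 mm⁴.
Hole 2 (subtracted): ⌀14, A = 153.938 mm², x = 80 mm, Ī = 1885.741 mm⁴.
By symmetry the centroid is at mid-width, x̄ = 60 mm.
Transfer each piece to the centroidal y-axis using Ī + A·d² with d = x − 60:
  plate: d = 0 mm → contributes +4 320 000 mm⁴
  hole 1: d = -20 mm → contributes −63460.96 mm⁴
  hole 2: d = 20 mm → contributes −63460.96 mm⁴
Total I = 4 193 078 mm⁴.

Iy ≈ 4.1931 × 10⁶ mm⁴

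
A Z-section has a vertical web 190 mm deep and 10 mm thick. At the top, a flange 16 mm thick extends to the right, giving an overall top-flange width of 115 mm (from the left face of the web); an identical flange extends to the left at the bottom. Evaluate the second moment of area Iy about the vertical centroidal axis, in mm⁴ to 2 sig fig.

Iy ≈ 1.4 × 10⁷ mm⁴

Decompose the section into non-overlapping parts with the origin at the bottom-left of its bounding rectangle.
Web: 10 × 190, A = 1 900 mm², x = 110 mm, Ī = 15 833 mm⁴.
Top flange (beyond web): 105 × 16, A = 1 680 mm², x = 167.5 mm, Ī = 1 543 500 mm⁴.
Bottom flange (beyond web): 105 × 16, A = 1 680 mm², x = 52.5 mm, Ī = 1 543 500 mm⁴.
Centroid: x̄ = ΣA·x / ΣA = 110 mm.
Transfer each piece to the vertical centroidal axis using Ī + A·d² with d = x − 110:
  web: d = 0 mm → contributes +15 833 mm⁴
  top flange (beyond web): d = 57.5 mm → contributes +7 098 000 mm⁴
  bottom flange (beyond web): d = -57.5 mm → contributes +7 098 000 mm⁴
Total I = 14 211 833 mm⁴.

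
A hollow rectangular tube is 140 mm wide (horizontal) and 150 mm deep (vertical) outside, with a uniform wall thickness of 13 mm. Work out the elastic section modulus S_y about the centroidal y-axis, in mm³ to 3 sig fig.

Decompose the section into non-overlapping parts with the origin at the bottom-left of its bounding rectangle.
Outer rectangle: 140 × 150, A = 21 000 mm², x = 70 mm, Ī = 34 300 000 mm⁴.
Inner void (subtracted): 114 × 124, A = 14 136 mm², x = 70 mm, Ī = 15 309 288 mm⁴.
By symmetry the centroid is at mid-width, x̄ = 70 mm.
All pieces are centred on the centroidal y-axis, so I = ΣĪ (holes subtracted) = 18 990 712 mm⁴.
Extreme fibre distance c = 70 mm; S = I/c = 271 296 mm³.

S_y ≈ 2.71 × 10⁵ mm³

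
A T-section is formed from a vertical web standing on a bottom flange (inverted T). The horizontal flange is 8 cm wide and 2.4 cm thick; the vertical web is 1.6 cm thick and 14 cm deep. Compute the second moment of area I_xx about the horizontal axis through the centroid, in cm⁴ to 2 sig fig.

Break the section into simple shapes (no overlaps), measuring from the bottom-left corner of the bounding box.
Flange: 8 × 2.4, A = 19.2 cm², y = 1.2 cm, Ī = 9.216 cm⁴.
Web: 1.6 × 14, A = 22.4 cm², y = 9.4 cm, Ī = 365.9 cm⁴.
Centroid: ȳ = ΣA·y / ΣA = 5.615 cm.
Transfer each piece to the horizontal axis through the centroid using Ī + A·d² with d = y − 5.615:
  flange: d = -4.415 cm → contributes +383.5 cm⁴
  web: d = 3.785 cm → contributes +686.7 cm⁴
Total I = 1 070 cm⁴.

I_xx ≈ 1100 cm⁴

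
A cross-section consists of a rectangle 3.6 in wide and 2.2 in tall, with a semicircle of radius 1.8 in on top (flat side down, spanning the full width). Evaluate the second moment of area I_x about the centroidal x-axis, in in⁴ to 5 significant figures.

Break the section into simple shapes (no overlaps), measuring from the bottom-left corner of the bounding box.
Rectangular body: 3.6 × 2.2, A = 7.92 in², y = 1.1 in, Ī = 3.1944 in⁴.
Semicircular cap: semicircle r = 1.8, A = 5.08938 in², y = 2.963944 in, Ī = 1.152185 in⁴.
Centroid: ȳ = ΣA·y / ΣA = 1.829191 in.
Transfer each piece to the centroidal x-axis using Ī + A·d² with d = y − 1.829191:
  rectangular body: d = -0.7291906 in → contributes +7.405614 in⁴
  semicircular cap: d = 1.134753 in → contributes +7.705599 in⁴
Total I = 15.11121 in⁴.

I_x ≈ 15.111 in⁴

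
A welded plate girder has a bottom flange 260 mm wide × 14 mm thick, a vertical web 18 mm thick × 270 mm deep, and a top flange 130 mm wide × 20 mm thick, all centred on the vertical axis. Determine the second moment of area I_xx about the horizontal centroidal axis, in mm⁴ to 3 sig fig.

Decompose the section into non-overlapping parts with the origin at the bottom-left of its bounding rectangle.
Bottom plate: 260 × 14, A = 3 640 mm², y = 7 mm, Ī = 59 453 mm⁴.
Web plate: 18 × 270, A = 4 860 mm², y = 149 mm, Ī = 29 524 500 mm⁴.
Top plate: 130 × 20, A = 2 600 mm², y = 294 mm, Ī = 86 667 mm⁴.
Centroid: ȳ = ΣA·y / ΣA = 136.4 mm.
Transfer each piece to the horizontal centroidal axis using Ī + A·d² with d = y − 136.4:
  bottom plate: d = -129.4 mm → contributes +61 007 226 mm⁴
  web plate: d = 12.602 mm → contributes +30 296 294 mm⁴
  top plate: d = 157.6 mm → contributes +64 666 319 mm⁴
Total I = 155 969 840 mm⁴.

I_xx ≈ 1.56 × 10⁸ mm⁴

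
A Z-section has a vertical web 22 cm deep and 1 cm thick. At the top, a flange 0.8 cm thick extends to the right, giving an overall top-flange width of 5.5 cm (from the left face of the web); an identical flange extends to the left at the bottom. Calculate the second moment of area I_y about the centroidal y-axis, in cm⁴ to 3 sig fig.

I_y ≈ 68.4 cm⁴

Treat the section as a set of non-overlapping primitives; coordinates are from the bounding-box lower-left.
Web: 1 × 22, A = 22 cm², x = 5 cm, Ī = 1.8333 cm⁴.
Top flange (beyond web): 4.5 × 0.8, A = 3.6 cm², x = 7.75 cm, Ī = 6.075 cm⁴.
Bottom flange (beyond web): 4.5 × 0.8, A = 3.6 cm², x = 2.25 cm, Ī = 6.075 cm⁴.
Centroid: x̄ = ΣA·x / ΣA = 5 cm.
Transfer each piece to the centroidal y-axis using Ī + A·d² with d = x − 5:
  web: d = 0 cm → contributes +1.8333 cm⁴
  top flange (beyond web): d = 2.75 cm → contributes +33.3 cm⁴
  bottom flange (beyond web): d = -2.75 cm → contributes +33.3 cm⁴
Total I = 68.433 cm⁴.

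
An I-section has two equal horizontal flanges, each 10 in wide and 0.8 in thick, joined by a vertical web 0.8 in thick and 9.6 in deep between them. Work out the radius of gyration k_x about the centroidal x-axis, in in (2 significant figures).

k_x ≈ 4.6 in

Break the section into simple shapes (no overlaps), measuring from the bottom-left corner of the bounding box.
Bottom flange: 10 × 0.8, A = 8 in², y = 0.4 in, Ī = 0.4267 in⁴.
Web: 0.8 × 9.6, A = 7.68 in², y = 5.6 in, Ī = 58.98 in⁴.
Top flange: 10 × 0.8, A = 8 in², y = 10.8 in, Ī = 0.4267 in⁴.
By symmetry the centroid is at mid-height, ȳ = 5.6 in.
Transfer each piece to the centroidal x-axis using Ī + A·d² with d = y − 5.6:
  bottom flange: d = -5.2 in → contributes +216.7 in⁴
  web: d = 0 in → contributes +58.98 in⁴
  top flange: d = 5.2 in → contributes +216.7 in⁴
Total I = 492.5 in⁴.
Radius of gyration: k = √(I/A) = √(492.5 / 23.68) = 4.56 in.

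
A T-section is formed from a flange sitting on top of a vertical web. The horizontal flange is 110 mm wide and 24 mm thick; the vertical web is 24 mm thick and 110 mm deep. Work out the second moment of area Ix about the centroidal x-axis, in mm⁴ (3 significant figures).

Ix ≈ 8.71 × 10⁶ mm⁴

Split into non-overlapping primitives; take the origin at the lower-left of the bounding box.
Flange: 110 × 24, A = 2 640 mm², y = 122 mm, Ī = 126 720 mm⁴.
Web: 24 × 110, A = 2 640 mm², y = 55 mm, Ī = 2 662 000 mm⁴.
Centroid: ȳ = ΣA·y / ΣA = 88.5 mm.
Transfer each piece to the centroidal x-axis using Ī + A·d² with d = y − 88.5:
  flange: d = 33.5 mm → contributes +3 089 460 mm⁴
  web: d = -33.5 mm → contributes +5 624 740 mm⁴
Total I = 8 714 200 mm⁴.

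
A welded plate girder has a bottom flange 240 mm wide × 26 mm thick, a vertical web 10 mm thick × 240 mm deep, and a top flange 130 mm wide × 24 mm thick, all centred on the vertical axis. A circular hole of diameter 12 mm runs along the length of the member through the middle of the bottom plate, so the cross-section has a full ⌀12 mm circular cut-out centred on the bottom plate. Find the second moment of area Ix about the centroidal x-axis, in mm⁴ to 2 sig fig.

Treat the section as a set of non-overlapping primitives; coordinates are from the bounding-box lower-left.
Bottom plate: 240 × 26, A = 6 240 mm², y = 13 mm, Ī = 351 520 mm⁴.
Web plate: 10 × 240, A = 2 400 mm², y = 146 mm, Ī = 11 520 000 mm⁴.
Top plate: 130 × 24, A = 3 120 mm², y = 278 mm, Ī = 149 760 mm⁴.
Hole (subtracted): ⌀12, A = 113.1 mm², y = 13 mm, Ī = 1 018 mm⁴.
Centroid: ȳ = ΣA·y / ΣA = 111.4 mm.
Transfer each piece to the centroidal x-axis using Ī + A·d² with d = y − 111.4:
  bottom plate: d = -98.4 mm → contributes +60 764 872 mm⁴
  web plate: d = 34.6 mm → contributes +14 393 971 mm⁴
  top plate: d = 166.6 mm → contributes +86 752 036 mm⁴
  hole: d = -98.4 mm → contributes −1 095 984 mm⁴
Total I = 160 814 896 mm⁴.

Ix ≈ 1.6 × 10⁸ mm⁴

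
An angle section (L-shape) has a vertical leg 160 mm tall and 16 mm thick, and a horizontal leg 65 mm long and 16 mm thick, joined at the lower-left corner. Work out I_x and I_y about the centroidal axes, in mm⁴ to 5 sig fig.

Split into non-overlapping primitives; take the origin at the lower-left of the bounding box.
Vertical leg: 16 × 160, A = 2 560 mm², y = 80 mm, Ī = 5 461 333 mm⁴.
Horizontal leg (remainder): 49 × 16, A = 784 mm², y = 8 mm, Ī = 16725.33 mm⁴.
Centroid: ȳ = ΣA·y / ΣA = 63.11962 mm.
Transfer each piece to the centroidal x-axis using Ī + A·d² with d = y − 63.11962:
  vertical leg: d = 16.88038 mm → contributes +6 190 798 mm⁴
  horizontal leg (remainder): d = -55.11962 mm → contributes +2 398 652 mm⁴
Total I = 8 589 451 mm⁴.
For the y-axis: x̄ = 15.61962 mm.
Repeating about the centroidal y-axis gives I_y = 845430.8 mm⁴.

I_x ≈ 8.5895 × 10⁶ mm⁴, I_y ≈ 8.4543 × 10⁵ mm⁴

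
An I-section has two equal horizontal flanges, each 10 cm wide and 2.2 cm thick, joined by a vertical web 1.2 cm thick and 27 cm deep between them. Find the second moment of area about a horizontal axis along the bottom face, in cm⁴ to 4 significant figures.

I_base ≈ 3.020 × 10⁴ cm⁴

Decompose the section into non-overlapping parts with the origin at the bottom-left of its bounding rectangle.
Bottom flange: 10 × 2.2, A = 22 cm², y = 1.1 cm, Ī = 8.87333 cm⁴.
Web: 1.2 × 27, A = 32.4 cm², y = 15.7 cm, Ī = 1968.3 cm⁴.
Top flange: 10 × 2.2, A = 22 cm², y = 30.3 cm, Ī = 8.87333 cm⁴.
Transfer each piece to the bottom edge using Ī + A·d² with d = y − 0:
  bottom flange: d = 1.1 cm → contributes +35.4933 cm⁴
  web: d = 15.7 cm → contributes +9954.58 cm⁴
  top flange: d = 30.3 cm → contributes +20206.9 cm⁴
Total I = 30196.9 cm⁴.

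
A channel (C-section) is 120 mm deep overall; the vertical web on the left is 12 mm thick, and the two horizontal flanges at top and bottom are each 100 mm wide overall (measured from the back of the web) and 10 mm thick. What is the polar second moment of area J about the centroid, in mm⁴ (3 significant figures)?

Decompose the section into non-overlapping parts with the origin at the bottom-left of its bounding rectangle.
Web: 12 × 120, A = 1 440 mm², y = 60 mm, Ī = 1 728 000 mm⁴.
Top flange (beyond web): 88 × 10, A = 880 mm², y = 115 mm, Ī = 7333.3 mm⁴.
Bottom flange (beyond web): 88 × 10, A = 880 mm², y = 5 mm, Ī = 7333.3 mm⁴.
By symmetry the centroid is at mid-height, ȳ = 60 mm.
Transfer each piece to the centroidal x-axis using Ī + A·d² with d = y − 60:
  web: d = 0 mm → contributes +1 728 000 mm⁴
  top flange (beyond web): d = 55 mm → contributes +2 669 333 mm⁴
  bottom flange (beyond web): d = -55 mm → contributes +2 669 333 mm⁴
Total I = 7 066 667 mm⁴.
For the y-axis: x̄ = 33.5 mm.
Repeating about the centroidal y-axis gives I_y = 3 133 067 mm⁴.
Polar second moment: J = I_x + I_y = 10 199 733 mm⁴.

J ≈ 1.02 × 10⁷ mm⁴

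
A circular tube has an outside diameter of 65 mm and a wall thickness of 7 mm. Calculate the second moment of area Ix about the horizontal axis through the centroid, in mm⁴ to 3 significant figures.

Split into non-overlapping primitives; take the origin at the lower-left of the bounding box.
Outer circle: ⌀65, A = 3318.3 mm², y = 32.5 mm, Ī = 876 241 mm⁴.
Bore (subtracted): ⌀51, A = 2042.8 mm², y = 32.5 mm, Ī = 332 086 mm⁴.
By symmetry the centroid is at mid-height, ȳ = 32.5 mm.
All pieces are centred on the horizontal axis through the centroid, so I = ΣĪ (holes subtracted) = 544 154 mm⁴.

Ix ≈ 5.44 × 10⁵ mm⁴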